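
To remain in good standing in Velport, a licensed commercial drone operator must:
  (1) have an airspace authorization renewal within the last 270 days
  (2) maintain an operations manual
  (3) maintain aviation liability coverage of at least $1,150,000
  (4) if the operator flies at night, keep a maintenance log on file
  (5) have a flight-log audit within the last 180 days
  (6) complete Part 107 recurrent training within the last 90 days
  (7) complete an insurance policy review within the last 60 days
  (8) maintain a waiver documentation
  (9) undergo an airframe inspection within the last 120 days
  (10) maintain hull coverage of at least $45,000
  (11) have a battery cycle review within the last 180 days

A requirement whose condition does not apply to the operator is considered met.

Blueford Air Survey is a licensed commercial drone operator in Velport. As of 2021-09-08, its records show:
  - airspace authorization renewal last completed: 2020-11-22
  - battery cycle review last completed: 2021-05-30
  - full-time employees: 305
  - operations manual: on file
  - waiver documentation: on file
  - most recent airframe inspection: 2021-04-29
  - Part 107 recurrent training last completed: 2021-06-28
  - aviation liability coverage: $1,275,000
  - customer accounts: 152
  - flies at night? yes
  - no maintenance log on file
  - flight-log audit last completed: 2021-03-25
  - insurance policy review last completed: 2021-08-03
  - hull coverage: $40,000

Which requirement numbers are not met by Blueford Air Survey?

1. airspace authorization renewal 290 days ago vs limit 270 → not met
2. operations manual present → met
3. aviation liability coverage $1,275,000 ≥ $1,150,000 → met
4. condition 'flies at night' holds; maintenance log absent → not met
5. flight-log audit 167 days ago vs limit 180 → met
6. Part 107 recurrent training 72 days ago vs limit 90 → met
7. insurance policy review 36 days ago vs limit 60 → met
8. waiver documentation present → met
9. airframe inspection 132 days ago vs limit 120 → not met
10. hull coverage $40,000 < $45,000 → not met
11. battery cycle review 101 days ago vs limit 180 → met
Not met: 1, 4, 9, 10

1, 4, 9, 10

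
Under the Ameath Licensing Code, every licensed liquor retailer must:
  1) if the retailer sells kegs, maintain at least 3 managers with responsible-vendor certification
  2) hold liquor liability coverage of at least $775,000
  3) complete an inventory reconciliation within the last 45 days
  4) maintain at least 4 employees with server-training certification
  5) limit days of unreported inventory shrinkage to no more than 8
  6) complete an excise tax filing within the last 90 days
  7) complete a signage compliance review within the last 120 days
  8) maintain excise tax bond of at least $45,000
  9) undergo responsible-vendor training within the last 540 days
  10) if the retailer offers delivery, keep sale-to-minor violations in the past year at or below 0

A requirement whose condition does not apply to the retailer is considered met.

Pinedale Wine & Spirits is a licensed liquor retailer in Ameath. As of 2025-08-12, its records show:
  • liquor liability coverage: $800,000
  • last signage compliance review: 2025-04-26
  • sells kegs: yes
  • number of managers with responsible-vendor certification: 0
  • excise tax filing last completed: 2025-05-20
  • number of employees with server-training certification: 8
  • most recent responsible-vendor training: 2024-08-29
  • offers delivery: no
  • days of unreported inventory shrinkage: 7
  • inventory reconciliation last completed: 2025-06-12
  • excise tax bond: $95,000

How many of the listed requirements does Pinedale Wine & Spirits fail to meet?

1. condition 'sells kegs' holds; managers with responsible-vendor certification 0 < 3 → not met
2. liquor liability coverage $800,000 ≥ $775,000 → met
3. inventory reconciliation 61 days ago vs limit 45 → not met
4. employees with server-training certification 8 ≥ 4 → met
5. days of unreported inventory shrinkage 7 ≤ 8 → met
6. excise tax filing 84 days ago vs limit 90 → met
7. signage compliance review 108 days ago vs limit 120 → met
8. excise tax bond $95,000 ≥ $45,000 → met
9. responsible-vendor training 348 days ago vs limit 540 → met
10. condition 'offers delivery' does not hold → requirement n/a → met
Not met: 2 of 10

2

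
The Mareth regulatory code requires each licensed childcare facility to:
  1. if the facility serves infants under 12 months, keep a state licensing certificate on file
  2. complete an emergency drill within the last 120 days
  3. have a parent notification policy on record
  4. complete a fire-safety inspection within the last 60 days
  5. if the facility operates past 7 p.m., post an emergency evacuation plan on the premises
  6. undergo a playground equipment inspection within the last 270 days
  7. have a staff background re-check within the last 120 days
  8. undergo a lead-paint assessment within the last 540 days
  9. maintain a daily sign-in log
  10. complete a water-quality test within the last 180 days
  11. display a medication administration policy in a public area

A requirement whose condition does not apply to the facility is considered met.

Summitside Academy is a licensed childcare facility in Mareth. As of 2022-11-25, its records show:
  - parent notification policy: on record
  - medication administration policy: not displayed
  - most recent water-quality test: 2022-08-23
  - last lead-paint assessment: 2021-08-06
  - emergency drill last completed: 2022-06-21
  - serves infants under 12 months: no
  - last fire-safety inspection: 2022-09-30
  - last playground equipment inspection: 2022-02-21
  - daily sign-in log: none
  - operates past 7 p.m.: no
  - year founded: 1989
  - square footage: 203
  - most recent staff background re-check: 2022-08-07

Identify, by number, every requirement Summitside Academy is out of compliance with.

2, 6, 9, 11

1. condition 'serves infants under 12 months' does not hold → requirement n/a → met
2. emergency drill 157 days ago vs limit 120 → not met
3. parent notification policy present → met
4. fire-safety inspection 56 days ago vs limit 60 → met
5. condition 'operates past 7 p.m.' does not hold → requirement n/a → met
6. playground equipment inspection 277 days ago vs limit 270 → not met
7. staff background re-check 110 days ago vs limit 120 → met
8. lead-paint assessment 476 days ago vs limit 540 → met
9. daily sign-in log absent → not met
10. water-quality test 94 days ago vs limit 180 → met
11. medication administration policy absent → not met
Not met: 2, 6, 9, 11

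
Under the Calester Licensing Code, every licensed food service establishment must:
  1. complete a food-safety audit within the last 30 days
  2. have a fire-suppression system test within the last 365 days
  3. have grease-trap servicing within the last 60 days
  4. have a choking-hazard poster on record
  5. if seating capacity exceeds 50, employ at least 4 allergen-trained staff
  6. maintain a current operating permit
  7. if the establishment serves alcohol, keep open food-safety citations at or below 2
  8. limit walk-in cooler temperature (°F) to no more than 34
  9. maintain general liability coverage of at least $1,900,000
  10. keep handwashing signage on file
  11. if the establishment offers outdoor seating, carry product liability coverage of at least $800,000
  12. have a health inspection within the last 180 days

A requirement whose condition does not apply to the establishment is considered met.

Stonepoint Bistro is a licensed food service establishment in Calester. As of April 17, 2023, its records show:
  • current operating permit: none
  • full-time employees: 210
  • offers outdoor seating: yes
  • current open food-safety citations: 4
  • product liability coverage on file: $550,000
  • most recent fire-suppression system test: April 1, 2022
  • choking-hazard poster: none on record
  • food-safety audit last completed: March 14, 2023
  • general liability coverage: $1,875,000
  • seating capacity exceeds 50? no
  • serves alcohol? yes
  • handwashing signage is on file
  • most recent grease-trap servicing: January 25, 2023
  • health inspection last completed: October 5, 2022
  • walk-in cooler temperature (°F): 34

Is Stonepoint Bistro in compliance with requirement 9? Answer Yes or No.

No

9. general liability coverage $1,875,000 < $1,900,000 → not met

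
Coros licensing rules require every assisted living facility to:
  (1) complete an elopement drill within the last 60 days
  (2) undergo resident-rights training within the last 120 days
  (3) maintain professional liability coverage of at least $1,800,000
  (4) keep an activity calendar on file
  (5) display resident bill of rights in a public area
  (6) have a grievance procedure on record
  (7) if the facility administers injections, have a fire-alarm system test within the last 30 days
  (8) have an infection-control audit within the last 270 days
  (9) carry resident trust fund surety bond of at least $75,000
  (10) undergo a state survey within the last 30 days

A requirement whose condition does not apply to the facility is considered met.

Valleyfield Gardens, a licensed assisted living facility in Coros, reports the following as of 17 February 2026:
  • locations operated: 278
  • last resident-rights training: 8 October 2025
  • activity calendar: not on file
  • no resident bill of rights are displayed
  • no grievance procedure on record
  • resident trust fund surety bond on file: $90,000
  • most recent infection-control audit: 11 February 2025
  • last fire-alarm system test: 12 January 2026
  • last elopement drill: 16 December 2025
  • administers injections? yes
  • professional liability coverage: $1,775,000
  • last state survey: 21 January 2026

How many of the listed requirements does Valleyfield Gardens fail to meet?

1. elopement drill 63 days ago vs limit 60 → not met
2. resident-rights training 132 days ago vs limit 120 → not met
3. professional liability coverage $1,775,000 < $1,800,000 → not met
4. activity calendar absent → not met
5. resident bill of rights absent → not met
6. grievance procedure absent → not met
7. condition 'administers injections' holds; fire-alarm system test 36 days ago vs limit 30 → not met
8. infection-control audit 371 days ago vs limit 270 → not met
9. resident trust fund surety bond $90,000 ≥ $75,000 → met
10. state survey 27 days ago vs limit 30 → met
Not met: 8 of 10

8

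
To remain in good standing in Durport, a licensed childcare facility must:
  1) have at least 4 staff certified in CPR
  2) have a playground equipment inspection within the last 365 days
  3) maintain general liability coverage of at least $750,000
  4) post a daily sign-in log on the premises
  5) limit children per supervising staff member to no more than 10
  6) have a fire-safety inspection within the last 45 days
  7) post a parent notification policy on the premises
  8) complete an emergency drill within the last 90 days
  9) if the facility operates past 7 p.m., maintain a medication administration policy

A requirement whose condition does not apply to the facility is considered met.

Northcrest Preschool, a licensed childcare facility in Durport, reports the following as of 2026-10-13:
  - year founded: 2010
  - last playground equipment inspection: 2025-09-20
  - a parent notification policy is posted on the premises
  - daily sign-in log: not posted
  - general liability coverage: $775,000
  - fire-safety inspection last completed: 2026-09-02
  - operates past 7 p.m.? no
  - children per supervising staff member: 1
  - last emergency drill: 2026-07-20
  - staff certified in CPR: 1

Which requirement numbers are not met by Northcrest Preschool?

1, 2, 4

1. staff certified in CPR 1 < 4 → not met
2. playground equipment inspection 388 days ago vs limit 365 → not met
3. general liability coverage $775,000 ≥ $750,000 → met
4. daily sign-in log absent → not met
5. children per supervising staff member 1 ≤ 10 → met
6. fire-safety inspection 41 days ago vs limit 45 → met
7. parent notification policy present → met
8. emergency drill 85 days ago vs limit 90 → met
9. condition 'operates past 7 p.m.' does not hold → requirement n/a → met
Not met: 1, 2, 4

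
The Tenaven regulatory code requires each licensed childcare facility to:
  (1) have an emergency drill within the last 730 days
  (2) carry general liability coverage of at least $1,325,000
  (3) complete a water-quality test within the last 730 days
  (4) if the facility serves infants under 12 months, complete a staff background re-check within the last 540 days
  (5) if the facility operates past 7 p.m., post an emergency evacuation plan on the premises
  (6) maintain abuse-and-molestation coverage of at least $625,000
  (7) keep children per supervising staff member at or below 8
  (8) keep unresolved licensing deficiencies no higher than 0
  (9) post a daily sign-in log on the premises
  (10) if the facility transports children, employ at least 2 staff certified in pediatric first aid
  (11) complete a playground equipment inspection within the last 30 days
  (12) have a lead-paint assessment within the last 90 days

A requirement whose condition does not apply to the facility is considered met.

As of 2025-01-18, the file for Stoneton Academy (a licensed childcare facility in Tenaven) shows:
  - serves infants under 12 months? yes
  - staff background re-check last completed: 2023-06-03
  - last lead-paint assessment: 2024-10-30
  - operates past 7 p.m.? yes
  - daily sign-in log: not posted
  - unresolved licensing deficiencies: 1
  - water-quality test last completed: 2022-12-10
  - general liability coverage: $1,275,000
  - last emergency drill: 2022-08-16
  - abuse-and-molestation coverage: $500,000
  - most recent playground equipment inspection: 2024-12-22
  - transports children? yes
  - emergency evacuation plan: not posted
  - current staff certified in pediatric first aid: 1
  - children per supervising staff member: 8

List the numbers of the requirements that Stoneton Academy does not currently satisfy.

1, 2, 3, 4, 5, 6, 8, 9, 10

1. emergency drill 886 days ago vs limit 730 → not met
2. general liability coverage $1,275,000 < $1,325,000 → not met
3. water-quality test 770 days ago vs limit 730 → not met
4. condition 'serves infants under 12 months' holds; staff background re-check 595 days ago vs limit 540 → not met
5. condition 'operates past 7 p.m.' holds; emergency evacuation plan absent → not met
6. abuse-and-molestation coverage $500,000 < $625,000 → not met
7. children per supervising staff member 8 ≤ 8 → met
8. unresolved licensing deficiencies 1 > 0 → not met
9. daily sign-in log absent → not met
10. condition 'transports children' holds; staff certified in pediatric first aid 1 < 2 → not met
11. playground equipment inspection 27 days ago vs limit 30 → met
12. lead-paint assessment 80 days ago vs limit 90 → met
Not met: 1, 2, 3, 4, 5, 6, 8, 9, 10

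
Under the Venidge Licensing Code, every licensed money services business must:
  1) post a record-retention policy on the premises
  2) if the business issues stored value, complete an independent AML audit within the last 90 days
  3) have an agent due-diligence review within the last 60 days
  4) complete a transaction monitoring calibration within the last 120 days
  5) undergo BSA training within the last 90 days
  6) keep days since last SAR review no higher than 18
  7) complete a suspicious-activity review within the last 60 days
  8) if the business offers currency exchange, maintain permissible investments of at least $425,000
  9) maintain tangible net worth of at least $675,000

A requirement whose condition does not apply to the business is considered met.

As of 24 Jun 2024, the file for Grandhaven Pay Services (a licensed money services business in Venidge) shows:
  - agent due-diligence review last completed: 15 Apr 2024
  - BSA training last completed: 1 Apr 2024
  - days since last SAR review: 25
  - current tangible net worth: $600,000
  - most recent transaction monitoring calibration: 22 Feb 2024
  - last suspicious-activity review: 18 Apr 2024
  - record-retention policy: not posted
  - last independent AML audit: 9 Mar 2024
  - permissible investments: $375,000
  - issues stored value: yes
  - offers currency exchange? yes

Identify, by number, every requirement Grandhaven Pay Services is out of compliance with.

1, 2, 3, 4, 6, 7, 8, 9

1. record-retention policy absent → not met
2. condition 'issues stored value' holds; independent AML audit 107 days ago vs limit 90 → not met
3. agent due-diligence review 70 days ago vs limit 60 → not met
4. transaction monitoring calibration 123 days ago vs limit 120 → not met
5. BSA training 84 days ago vs limit 90 → met
6. days since last SAR review 25 > 18 → not met
7. suspicious-activity review 67 days ago vs limit 60 → not met
8. condition 'offers currency exchange' holds; permissible investments $375,000 < $425,000 → not met
9. tangible net worth $600,000 < $675,000 → not met
Not met: 1, 2, 3, 4, 6, 7, 8, 9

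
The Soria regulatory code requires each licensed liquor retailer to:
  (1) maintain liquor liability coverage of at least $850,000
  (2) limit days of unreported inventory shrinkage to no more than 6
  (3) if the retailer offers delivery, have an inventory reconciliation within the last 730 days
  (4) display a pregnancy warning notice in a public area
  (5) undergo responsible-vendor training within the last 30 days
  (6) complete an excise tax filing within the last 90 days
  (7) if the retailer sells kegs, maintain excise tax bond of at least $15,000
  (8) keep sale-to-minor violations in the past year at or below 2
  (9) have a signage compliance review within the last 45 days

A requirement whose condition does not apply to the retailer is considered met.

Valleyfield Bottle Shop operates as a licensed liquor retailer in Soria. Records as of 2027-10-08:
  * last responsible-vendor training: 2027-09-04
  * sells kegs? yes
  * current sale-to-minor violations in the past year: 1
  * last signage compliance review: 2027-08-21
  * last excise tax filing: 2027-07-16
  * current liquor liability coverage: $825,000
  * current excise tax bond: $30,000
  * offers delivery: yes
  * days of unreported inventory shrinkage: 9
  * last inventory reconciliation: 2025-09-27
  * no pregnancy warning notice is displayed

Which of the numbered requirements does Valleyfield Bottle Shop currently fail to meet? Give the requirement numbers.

1. liquor liability coverage $825,000 < $850,000 → not met
2. days of unreported inventory shrinkage 9 > 6 → not met
3. condition 'offers delivery' holds; inventory reconciliation 741 days ago vs limit 730 → not met
4. pregnancy warning notice absent → not met
5. responsible-vendor training 34 days ago vs limit 30 → not met
6. excise tax filing 84 days ago vs limit 90 → met
7. condition 'sells kegs' holds; excise tax bond $30,000 ≥ $15,000 → met
8. sale-to-minor violations in the past year 1 ≤ 2 → met
9. signage compliance review 48 days ago vs limit 45 → not met
Not met: 1, 2, 3, 4, 5, 9

1, 2, 3, 4, 5, 9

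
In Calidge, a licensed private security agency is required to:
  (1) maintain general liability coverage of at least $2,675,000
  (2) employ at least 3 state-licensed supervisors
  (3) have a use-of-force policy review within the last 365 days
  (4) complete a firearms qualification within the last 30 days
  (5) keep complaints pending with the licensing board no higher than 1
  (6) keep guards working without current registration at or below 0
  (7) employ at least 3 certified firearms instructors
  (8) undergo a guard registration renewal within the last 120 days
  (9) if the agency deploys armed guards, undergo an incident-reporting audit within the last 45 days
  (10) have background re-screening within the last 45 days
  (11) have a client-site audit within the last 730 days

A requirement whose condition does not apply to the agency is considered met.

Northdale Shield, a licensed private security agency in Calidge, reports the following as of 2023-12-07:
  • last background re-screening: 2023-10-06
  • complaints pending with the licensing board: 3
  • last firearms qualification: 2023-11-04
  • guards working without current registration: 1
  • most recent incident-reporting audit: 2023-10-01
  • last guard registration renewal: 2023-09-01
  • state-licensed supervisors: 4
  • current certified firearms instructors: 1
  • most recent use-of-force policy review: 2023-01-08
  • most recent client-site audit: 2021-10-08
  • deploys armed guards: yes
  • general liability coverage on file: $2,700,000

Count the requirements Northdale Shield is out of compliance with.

1. general liability coverage $2,700,000 ≥ $2,675,000 → met
2. state-licensed supervisors 4 ≥ 3 → met
3. use-of-force policy review 333 days ago vs limit 365 → met
4. firearms qualification 33 days ago vs limit 30 → not met
5. complaints pending with the licensing board 3 > 1 → not met
6. guards working without current registration 1 > 0 → not met
7. certified firearms instructors 1 < 3 → not met
8. guard registration renewal 97 days ago vs limit 120 → met
9. condition 'deploys armed guards' holds; incident-reporting audit 67 days ago vs limit 45 → not met
10. background re-screening 62 days ago vs limit 45 → not met
11. client-site audit 790 days ago vs limit 730 → not met
Not met: 7 of 11

7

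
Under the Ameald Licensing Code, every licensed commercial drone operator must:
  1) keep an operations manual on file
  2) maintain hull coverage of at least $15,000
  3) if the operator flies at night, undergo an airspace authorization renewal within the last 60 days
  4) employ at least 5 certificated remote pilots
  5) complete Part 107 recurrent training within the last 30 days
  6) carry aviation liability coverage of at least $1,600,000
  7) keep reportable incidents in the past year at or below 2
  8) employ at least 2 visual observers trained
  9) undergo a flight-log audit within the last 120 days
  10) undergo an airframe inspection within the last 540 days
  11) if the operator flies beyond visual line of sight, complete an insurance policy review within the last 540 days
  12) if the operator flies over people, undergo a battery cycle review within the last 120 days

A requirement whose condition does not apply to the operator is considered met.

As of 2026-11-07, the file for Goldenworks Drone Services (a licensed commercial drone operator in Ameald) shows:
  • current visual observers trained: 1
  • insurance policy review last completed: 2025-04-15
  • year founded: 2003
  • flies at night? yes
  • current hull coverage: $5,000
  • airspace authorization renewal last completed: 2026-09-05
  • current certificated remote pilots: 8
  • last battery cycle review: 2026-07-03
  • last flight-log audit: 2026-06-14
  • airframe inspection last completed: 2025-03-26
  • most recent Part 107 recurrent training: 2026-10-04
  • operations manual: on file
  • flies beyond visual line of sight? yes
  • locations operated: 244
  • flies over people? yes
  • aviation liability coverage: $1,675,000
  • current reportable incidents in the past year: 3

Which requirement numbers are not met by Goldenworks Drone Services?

2, 3, 5, 7, 8, 9, 10, 11, 12

1. operations manual present → met
2. hull coverage $5,000 < $15,000 → not met
3. condition 'flies at night' holds; airspace authorization renewal 63 days ago vs limit 60 → not met
4. certificated remote pilots 8 ≥ 5 → met
5. Part 107 recurrent training 34 days ago vs limit 30 → not met
6. aviation liability coverage $1,675,000 ≥ $1,600,000 → met
7. reportable incidents in the past year 3 > 2 → not met
8. visual observers trained 1 < 2 → not met
9. flight-log audit 146 days ago vs limit 120 → not met
10. airframe inspection 591 days ago vs limit 540 → not met
11. condition 'flies beyond visual line of sight' holds; insurance policy review 571 days ago vs limit 540 → not met
12. condition 'flies over people' holds; battery cycle review 127 days ago vs limit 120 → not met
Not met: 2, 3, 5, 7, 8, 9, 10, 11, 12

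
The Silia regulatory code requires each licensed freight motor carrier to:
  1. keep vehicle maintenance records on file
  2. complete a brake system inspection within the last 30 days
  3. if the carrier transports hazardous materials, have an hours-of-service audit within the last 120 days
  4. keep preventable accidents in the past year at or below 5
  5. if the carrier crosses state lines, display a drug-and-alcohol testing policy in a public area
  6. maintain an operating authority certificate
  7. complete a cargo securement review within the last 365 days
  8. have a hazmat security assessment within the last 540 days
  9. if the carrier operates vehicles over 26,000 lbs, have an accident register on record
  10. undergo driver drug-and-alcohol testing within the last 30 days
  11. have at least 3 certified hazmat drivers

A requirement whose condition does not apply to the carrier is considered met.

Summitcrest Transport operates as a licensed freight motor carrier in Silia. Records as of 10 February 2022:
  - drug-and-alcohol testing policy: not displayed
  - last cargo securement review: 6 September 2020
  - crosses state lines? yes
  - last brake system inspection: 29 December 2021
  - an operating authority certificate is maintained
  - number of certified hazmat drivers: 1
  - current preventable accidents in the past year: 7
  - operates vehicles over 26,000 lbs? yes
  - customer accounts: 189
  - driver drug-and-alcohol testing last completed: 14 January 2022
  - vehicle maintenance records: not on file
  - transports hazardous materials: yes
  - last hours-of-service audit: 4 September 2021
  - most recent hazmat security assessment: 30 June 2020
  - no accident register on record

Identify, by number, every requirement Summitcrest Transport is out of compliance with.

1, 2, 3, 4, 5, 7, 8, 9, 11

1. vehicle maintenance records absent → not met
2. brake system inspection 43 days ago vs limit 30 → not met
3. condition 'transports hazardous materials' holds; hours-of-service audit 159 days ago vs limit 120 → not met
4. preventable accidents in the past year 7 > 5 → not met
5. condition 'crosses state lines' holds; drug-and-alcohol testing policy absent → not met
6. operating authority certificate present → met
7. cargo securement review 522 days ago vs limit 365 → not met
8. hazmat security assessment 590 days ago vs limit 540 → not met
9. condition 'operates vehicles over 26,000 lbs' holds; accident register absent → not met
10. driver drug-and-alcohol testing 27 days ago vs limit 30 → met
11. certified hazmat drivers 1 < 3 → not met
Not met: 1, 2, 3, 4, 5, 7, 8, 9, 11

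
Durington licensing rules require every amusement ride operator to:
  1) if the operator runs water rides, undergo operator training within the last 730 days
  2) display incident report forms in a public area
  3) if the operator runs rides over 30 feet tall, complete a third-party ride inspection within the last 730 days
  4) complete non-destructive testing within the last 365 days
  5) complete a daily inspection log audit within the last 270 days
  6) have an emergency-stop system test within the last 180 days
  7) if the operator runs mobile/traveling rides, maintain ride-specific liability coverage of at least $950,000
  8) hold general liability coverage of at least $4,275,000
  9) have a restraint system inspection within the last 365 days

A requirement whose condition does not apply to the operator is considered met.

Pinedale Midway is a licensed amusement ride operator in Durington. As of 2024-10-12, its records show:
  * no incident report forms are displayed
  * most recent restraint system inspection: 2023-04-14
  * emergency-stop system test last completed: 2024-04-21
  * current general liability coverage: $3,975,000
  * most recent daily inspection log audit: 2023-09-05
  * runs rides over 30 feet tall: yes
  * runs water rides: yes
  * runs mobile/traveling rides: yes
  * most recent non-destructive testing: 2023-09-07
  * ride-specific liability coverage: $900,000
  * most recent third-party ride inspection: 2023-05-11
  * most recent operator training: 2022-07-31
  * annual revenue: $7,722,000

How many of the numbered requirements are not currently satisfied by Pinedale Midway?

7

1. condition 'runs water rides' holds; operator training 804 days ago vs limit 730 → not met
2. incident report forms absent → not met
3. condition 'runs rides over 30 feet tall' holds; third-party ride inspection 520 days ago vs limit 730 → met
4. non-destructive testing 401 days ago vs limit 365 → not met
5. daily inspection log audit 403 days ago vs limit 270 → not met
6. emergency-stop system test 174 days ago vs limit 180 → met
7. condition 'runs mobile/traveling rides' holds; ride-specific liability coverage $900,000 < $950,000 → not met
8. general liability coverage $3,975,000 < $4,275,000 → not met
9. restraint system inspection 547 days ago vs limit 365 → not met
Not met: 7 of 9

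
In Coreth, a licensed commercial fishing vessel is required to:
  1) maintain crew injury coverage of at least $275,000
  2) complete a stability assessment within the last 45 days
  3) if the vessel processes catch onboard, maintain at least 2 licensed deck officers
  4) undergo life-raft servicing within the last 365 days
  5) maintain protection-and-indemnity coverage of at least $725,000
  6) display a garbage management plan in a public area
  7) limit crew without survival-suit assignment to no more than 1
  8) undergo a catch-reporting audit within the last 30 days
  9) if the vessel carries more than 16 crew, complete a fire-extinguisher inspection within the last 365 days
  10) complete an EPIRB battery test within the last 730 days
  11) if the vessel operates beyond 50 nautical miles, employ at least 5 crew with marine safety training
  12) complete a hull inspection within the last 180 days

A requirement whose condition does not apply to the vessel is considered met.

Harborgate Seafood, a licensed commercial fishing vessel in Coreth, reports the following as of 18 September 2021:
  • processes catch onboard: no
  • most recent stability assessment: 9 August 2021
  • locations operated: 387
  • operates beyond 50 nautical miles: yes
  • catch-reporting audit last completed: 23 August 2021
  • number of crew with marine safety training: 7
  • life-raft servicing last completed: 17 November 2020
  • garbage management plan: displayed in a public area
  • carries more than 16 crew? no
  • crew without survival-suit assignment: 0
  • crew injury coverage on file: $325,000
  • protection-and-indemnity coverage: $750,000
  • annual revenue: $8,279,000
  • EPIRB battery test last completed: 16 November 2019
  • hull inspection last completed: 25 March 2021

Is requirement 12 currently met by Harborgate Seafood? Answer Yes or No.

Yes

12. hull inspection 177 days ago vs limit 180 → met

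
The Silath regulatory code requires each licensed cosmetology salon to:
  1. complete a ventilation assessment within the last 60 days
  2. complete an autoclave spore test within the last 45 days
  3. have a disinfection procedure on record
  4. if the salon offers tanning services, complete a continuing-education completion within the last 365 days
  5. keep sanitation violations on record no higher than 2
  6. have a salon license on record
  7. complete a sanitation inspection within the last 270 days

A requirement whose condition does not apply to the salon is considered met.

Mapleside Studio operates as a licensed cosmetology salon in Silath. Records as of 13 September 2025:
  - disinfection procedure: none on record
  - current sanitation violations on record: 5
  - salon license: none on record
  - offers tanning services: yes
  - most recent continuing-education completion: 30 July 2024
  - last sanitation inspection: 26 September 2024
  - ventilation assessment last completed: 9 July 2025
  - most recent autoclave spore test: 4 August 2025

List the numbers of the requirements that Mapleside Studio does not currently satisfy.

1. ventilation assessment 66 days ago vs limit 60 → not met
2. autoclave spore test 40 days ago vs limit 45 → met
3. disinfection procedure absent → not met
4. condition 'offers tanning services' holds; continuing-education completion 410 days ago vs limit 365 → not met
5. sanitation violations on record 5 > 2 → not met
6. salon license absent → not met
7. sanitation inspection 352 days ago vs limit 270 → not met
Not met: 1, 3, 4, 5, 6, 7

1, 3, 4, 5, 6, 7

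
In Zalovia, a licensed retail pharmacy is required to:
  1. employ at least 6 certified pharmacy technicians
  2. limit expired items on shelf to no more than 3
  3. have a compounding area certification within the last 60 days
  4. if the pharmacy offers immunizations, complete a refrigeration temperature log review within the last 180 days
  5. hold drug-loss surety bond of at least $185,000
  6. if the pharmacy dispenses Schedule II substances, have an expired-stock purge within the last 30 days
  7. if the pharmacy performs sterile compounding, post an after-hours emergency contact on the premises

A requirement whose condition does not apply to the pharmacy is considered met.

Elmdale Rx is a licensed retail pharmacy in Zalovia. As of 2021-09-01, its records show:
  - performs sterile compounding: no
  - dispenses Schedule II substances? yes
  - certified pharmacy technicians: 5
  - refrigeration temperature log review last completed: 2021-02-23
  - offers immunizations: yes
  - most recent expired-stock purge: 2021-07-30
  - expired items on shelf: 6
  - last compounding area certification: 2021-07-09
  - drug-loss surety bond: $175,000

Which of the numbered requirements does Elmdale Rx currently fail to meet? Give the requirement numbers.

1, 2, 4, 5, 6

1. certified pharmacy technicians 5 < 6 → not met
2. expired items on shelf 6 > 3 → not met
3. compounding area certification 54 days ago vs limit 60 → met
4. condition 'offers immunizations' holds; refrigeration temperature log review 190 days ago vs limit 180 → not met
5. drug-loss surety bond $175,000 < $185,000 → not met
6. condition 'dispenses Schedule II substances' holds; expired-stock purge 33 days ago vs limit 30 → not met
7. condition 'performs sterile compounding' does not hold → requirement n/a → met
Not met: 1, 2, 4, 5, 6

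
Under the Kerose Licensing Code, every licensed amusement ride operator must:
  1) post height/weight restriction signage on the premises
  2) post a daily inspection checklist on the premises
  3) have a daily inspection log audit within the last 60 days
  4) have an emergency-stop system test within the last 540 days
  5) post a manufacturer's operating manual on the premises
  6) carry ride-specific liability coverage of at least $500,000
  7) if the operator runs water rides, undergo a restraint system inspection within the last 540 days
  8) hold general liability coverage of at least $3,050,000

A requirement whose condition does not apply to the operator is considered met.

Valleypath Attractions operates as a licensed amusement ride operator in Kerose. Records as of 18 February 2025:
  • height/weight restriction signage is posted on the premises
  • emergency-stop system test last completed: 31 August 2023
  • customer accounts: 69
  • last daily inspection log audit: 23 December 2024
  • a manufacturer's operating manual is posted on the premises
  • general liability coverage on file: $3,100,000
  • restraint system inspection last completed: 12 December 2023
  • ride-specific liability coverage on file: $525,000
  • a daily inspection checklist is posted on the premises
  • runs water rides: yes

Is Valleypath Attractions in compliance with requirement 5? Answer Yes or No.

Yes

5. manufacturer's operating manual present → met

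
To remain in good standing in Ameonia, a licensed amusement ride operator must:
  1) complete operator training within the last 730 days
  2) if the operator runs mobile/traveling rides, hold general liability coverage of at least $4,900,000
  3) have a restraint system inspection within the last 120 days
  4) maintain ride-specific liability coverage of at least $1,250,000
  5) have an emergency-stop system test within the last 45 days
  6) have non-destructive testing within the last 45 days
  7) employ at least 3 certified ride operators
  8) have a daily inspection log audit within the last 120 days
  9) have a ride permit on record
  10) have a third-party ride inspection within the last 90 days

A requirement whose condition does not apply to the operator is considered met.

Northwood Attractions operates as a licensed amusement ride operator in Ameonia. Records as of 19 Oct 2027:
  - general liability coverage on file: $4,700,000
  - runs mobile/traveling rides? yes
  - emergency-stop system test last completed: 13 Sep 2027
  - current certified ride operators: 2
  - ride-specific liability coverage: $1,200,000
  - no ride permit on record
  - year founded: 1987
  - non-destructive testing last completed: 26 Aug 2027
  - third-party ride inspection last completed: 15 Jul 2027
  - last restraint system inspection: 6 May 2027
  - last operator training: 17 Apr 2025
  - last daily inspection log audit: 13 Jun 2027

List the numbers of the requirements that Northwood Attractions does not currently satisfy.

1, 2, 3, 4, 6, 7, 8, 9, 10

1. operator training 915 days ago vs limit 730 → not met
2. condition 'runs mobile/traveling rides' holds; general liability coverage $4,700,000 < $4,900,000 → not met
3. restraint system inspection 166 days ago vs limit 120 → not met
4. ride-specific liability coverage $1,200,000 < $1,250,000 → not met
5. emergency-stop system test 36 days ago vs limit 45 → met
6. non-destructive testing 54 days ago vs limit 45 → not met
7. certified ride operators 2 < 3 → not met
8. daily inspection log audit 128 days ago vs limit 120 → not met
9. ride permit absent → not met
10. third-party ride inspection 96 days ago vs limit 90 → not met
Not met: 1, 2, 3, 4, 6, 7, 8, 9, 10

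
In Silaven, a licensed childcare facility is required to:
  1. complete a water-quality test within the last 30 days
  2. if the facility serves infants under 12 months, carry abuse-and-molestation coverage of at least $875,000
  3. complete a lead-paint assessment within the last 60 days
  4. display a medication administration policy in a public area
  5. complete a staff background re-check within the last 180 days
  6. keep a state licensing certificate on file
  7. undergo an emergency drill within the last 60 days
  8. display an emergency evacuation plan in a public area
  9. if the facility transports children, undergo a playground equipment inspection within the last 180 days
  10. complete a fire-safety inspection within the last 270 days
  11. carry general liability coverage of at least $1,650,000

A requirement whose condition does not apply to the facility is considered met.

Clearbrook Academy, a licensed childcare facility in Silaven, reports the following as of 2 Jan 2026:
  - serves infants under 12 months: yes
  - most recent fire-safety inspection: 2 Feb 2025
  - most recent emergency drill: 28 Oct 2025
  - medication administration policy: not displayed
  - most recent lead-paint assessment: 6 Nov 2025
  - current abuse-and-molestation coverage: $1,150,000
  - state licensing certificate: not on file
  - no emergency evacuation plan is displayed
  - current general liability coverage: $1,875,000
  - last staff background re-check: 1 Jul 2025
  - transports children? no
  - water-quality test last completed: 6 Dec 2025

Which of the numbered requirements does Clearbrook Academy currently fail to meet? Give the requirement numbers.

1. water-quality test 27 days ago vs limit 30 → met
2. condition 'serves infants under 12 months' holds; abuse-and-molestation coverage $1,150,000 ≥ $875,000 → met
3. lead-paint assessment 57 days ago vs limit 60 → met
4. medication administration policy absent → not met
5. staff background re-check 185 days ago vs limit 180 → not met
6. state licensing certificate absent → not met
7. emergency drill 66 days ago vs limit 60 → not met
8. emergency evacuation plan absent → not met
9. condition 'transports children' does not hold → requirement n/a → met
10. fire-safety inspection 334 days ago vs limit 270 → not met
11. general liability coverage $1,875,000 ≥ $1,650,000 → met
Not met: 4, 5, 6, 7, 8, 10

4, 5, 6, 7, 8, 10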